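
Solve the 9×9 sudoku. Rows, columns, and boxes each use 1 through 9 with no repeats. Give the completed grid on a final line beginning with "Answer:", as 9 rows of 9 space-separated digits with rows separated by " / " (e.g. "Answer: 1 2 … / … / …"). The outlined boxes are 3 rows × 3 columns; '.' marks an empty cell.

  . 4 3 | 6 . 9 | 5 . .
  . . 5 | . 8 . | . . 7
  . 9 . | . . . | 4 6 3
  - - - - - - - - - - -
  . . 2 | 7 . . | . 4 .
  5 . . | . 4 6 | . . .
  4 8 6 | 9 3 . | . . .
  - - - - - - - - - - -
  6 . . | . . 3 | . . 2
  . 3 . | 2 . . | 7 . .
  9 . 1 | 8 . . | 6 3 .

Step 1. [r5c4∈{1}] nothing but 1 survives at r5c4. So r5c4=1.
Step 2. [r4c5∈{5}] only 5 remains possible at r4c5. So r4c5=5.
Step 3. [r8c1∈{8}] r8c1 has the single candidate 8, so r8c1=8.
Step 4. [r9c5∈{7}] only 7 remains possible at r9c5, so r9c5=7.
Step 5. [r3c6∈{1,2,5,7}] across col 6, 7 lands solely at r3c6, so r3c6=7.
Step 6. [r4c2∈{1}] only 1 remains possible at r4c2 ⇒ r4c2=1.
Step 7. [r5c3∈{7,9}] across col 3, 9 lands solely at r5c3, so r5c3=9.
Step 8. [r5c9∈{8}] r5c9's peers cover all but 8. So r5c9=8.
Step 9. [r1c9∈{1}] r1c9's peers cover all but 1, so r1c9=1.
Step 10. [r1c5∈{2}] r1c5's peers cover all but 2, so r1c5=2.
Step 11. [r3c5∈{1}] nothing but 1 survives at r3c5 ⇒ r3c5=1.
Step 12. [r6c8∈{1,2,5,7}] across row 6, 7 lands solely at r6c8, so r6c8=7.
Step 13. [r2c6∈{4}] only 4 remains possible at r2c6. So r2c6=4.
Step 14. [r9c6∈{5}] r9c6's peers cover all but 5, so r9c6=5.
Step 15. [r7c5∈{9}] only 9 remains possible at r7c5. So r7c5=9.
Step 16. [r5c8∈{2}] r5c8's peers cover all but 2 ⇒ r5c8=2.
Step 17. [r2c7∈{2,9}] across col 7, 2 lands solely at r2c7 ⇒ r2c7=2.
Step 18. [r4c7∈{3,9}] in col 7, 9 fits only at r4c7, so r4c7=9.
Step 19. [r8c9∈{4,5,9}] across col 9, 9 lands solely at r8c9. So r8c9=9.
Step 20. [r7c2∈{5,7}] across col 2, 5 lands solely at r7c2. So r7c2=5.
Step 21. [r7c7∈{1,8}] in col 7, 8 fits only at r7c7, so r7c7=8.
Step 22. [r7c4∈{4}] r7c4 is down to just 4, so r7c4=4.
Step 23. [r8c6∈{1}] r8c6's peers cover all but 1, so r8c6=1.
Step 24. [r4c6∈{8}] r4c6's peers cover all but 8. So r4c6=8.
Step 25. [r2c4∈{3}] r2c4 is down to just 3, so r2c4=3.
Step 26. [r1c8∈{8}] r1c8 has the single candidate 8 ⇒ r1c8=8.
Step 27. [r4c1∈{3}] r4c1 is down to just 3. So r4c1=3.
Step 28. [r1c1∈{7}] only 7 remains possible at r1c1 ⇒ r1c1=7.
Step 29. [r3c3∈{8}] only 8 remains possible at r3c3. So r3c3=8.
Step 30. [r5c7∈{3}] nothing but 3 survives at r5c7 ⇒ r5c7=3.
Step 31. [r9c9∈{4}] only 4 remains possible at r9c9. So r9c9=4.
Step 32. [r6c9∈{5}] r6c9 is down to just 5. So r6c9=5.
Step 33. [r4c9∈{6}] only 6 remains possible at r4c9, so r4c9=6.
Step 34. [r6c6∈{2}] only 2 remains possible at r6c6 ⇒ r6c6=2.
Step 35. [r6c7∈{1}] r6c7's peers cover all but 1. So r6c7=1.
Step 36. [r3c4∈{5}] r3c4's peers cover all but 5 ⇒ r3c4=5.
Step 37. [r2c2∈{6}] r2c2's peers cover all but 6 ⇒ r2c2=6.
Step 38. [r7c8∈{1}] r7c8 is down to just 1, so r7c8=1.
Step 39. [r2c8∈{9}] nothing but 9 survives at r2c8 ⇒ r2c8=9.
Step 40. [r7c3∈{7}] nothing but 7 survives at r7c3, so r7c3=7.
Step 41. [r2c1∈{1}] r2c1 is down to just 1, so r2c1=1.
Step 42. [r9c2∈{2}] nothing but 2 survives at r9c2. So r9c2=2.
Step 43. [r3c1∈{2}] only 2 remains possible at r3c1, so r3c1=2.
Step 44. [r8c3∈{4}] r8c3's peers cover all but 4 ⇒ r8c3=4.
Step 45. [r5c2∈{7}] nothing but 7 survives at r5c2 ⇒ r5c2=7.
Step 46. [r8c5∈{6}] r8c5's peers cover all but 6 ⇒ r8c5=6.
Step 47. [r8c8∈{5}] only 5 remains possible at r8c8. So r8c8=5.

Answer: 7 4 3 6 2 9 5 8 1 / 1 6 5 3 8 4 2 9 7 / 2 9 8 5 1 7 4 6 3 / 3 1 2 7 5 8 9 4 6 / 5 7 9 1 4 6 3 2 8 / 4 8 6 9 3 2 1 7 5 / 6 5 7 4 9 3 8 1 2 / 8 3 4 2 6 1 7 5 9 / 9 2 1 8 7 5 6 3 4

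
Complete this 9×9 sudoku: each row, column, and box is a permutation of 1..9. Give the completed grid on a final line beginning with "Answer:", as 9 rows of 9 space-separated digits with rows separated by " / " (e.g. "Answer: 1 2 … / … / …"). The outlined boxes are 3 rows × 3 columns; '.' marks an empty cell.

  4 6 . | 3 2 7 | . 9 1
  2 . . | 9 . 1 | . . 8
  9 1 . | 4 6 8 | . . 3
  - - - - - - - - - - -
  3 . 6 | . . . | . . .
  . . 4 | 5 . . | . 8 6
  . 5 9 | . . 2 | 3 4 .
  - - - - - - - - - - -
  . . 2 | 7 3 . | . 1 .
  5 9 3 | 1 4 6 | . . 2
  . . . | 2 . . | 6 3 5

Step 1. [r6c9∈{7}] r6c9's peers cover all but 7, so r6c9=7.
Step 2. [r9c5∈{8,9}] box 8 places 8 nowhere but r9c5 ⇒ r9c5=8.
Step 3. [r1c7∈{5}] only 5 remains possible at r1c7 ⇒ r1c7=5.
Step 4. [r4c9∈{9}] only 9 remains possible at r4c9. So r4c9=9.
Step 5. [r7c7∈{4,8,9}] 9 has one home in col 7: r7c7 ⇒ r7c7=9.
Step 6. [r8c8∈{7}] r8c8 is down to just 7. So r8c8=7.
Step 7. [r6c5∈{1}] nothing but 1 survives at r6c5, so r6c5=1.
Step 8. [r6c1∈{8}] r6c1's peers cover all but 8 ⇒ r6c1=8.
Step 9. [r5c1∈{1,7}] in box 4, 1 fits only at r5c1. So r5c1=1.
Step 10. [r5c7∈{2}] r5c7 is down to just 2. So r5c7=2.
Step 11. [r5c2∈{7}] r5c2's peers cover all but 7. So r5c2=7.
Step 12. [r3c7∈{7}] r3c7's peers cover all but 7. So r3c7=7.
Step 13. [r2c3∈{5,7}] in row 2, 7 fits only at r2c3, so r2c3=7.
Step 14. [r7c2∈{4,8}] r7c2 is the only open cell in row 7 admitting 8 ⇒ r7c2=8.
Step 15. [r5c6∈{3,9}] across row 5, 3 lands solely at r5c6. So r5c6=3.
Step 16. [r4c6∈{4}] r4c6 has the single candidate 4. So r4c6=4.
Step 17. [r9c2∈{4}] r9c2 has the single candidate 4 ⇒ r9c2=4.
Step 18. [r9c3∈{1}] r9c3 is down to just 1 ⇒ r9c3=1.
Step 19. [r4c5∈{7}] r4c5 is down to just 7, so r4c5=7.
Step 20. [r4c4∈{8}] nothing but 8 survives at r4c4 ⇒ r4c4=8.
Step 21. [r8c7∈{8}] r8c7's peers cover all but 8 ⇒ r8c7=8.
Step 22. [r9c1∈{7}] nothing but 7 survives at r9c1 ⇒ r9c1=7.
Step 23. [r1c3∈{8}] r1c3 is down to just 8. So r1c3=8.
Step 24. [r7c9∈{4}] r7c9's peers cover all but 4 ⇒ r7c9=4.
Step 25. [r2c2∈{3}] nothing but 3 survives at r2c2. So r2c2=3.
Step 26. [r7c1∈{6}] nothing but 6 survives at r7c1 ⇒ r7c1=6.
Step 27. [r9c6∈{9}] only 9 remains possible at r9c6 ⇒ r9c6=9.
Step 28. [r3c3∈{5}] nothing but 5 survives at r3c3, so r3c3=5.
Step 29. [r2c5∈{5}] r2c5 has the single candidate 5, so r2c5=5.
Step 30. [r7c6∈{5}] only 5 remains possible at r7c6 ⇒ r7c6=5.
Step 31. [r2c7∈{4}] only 4 remains possible at r2c7 ⇒ r2c7=4.
Step 32. [r2c8∈{6}] nothing but 6 survives at r2c8, so r2c8=6.
Step 33. [r5c5∈{9}] nothing but 9 survives at r5c5, so r5c5=9.
Step 34. [r4c7∈{1}] r4c7 has the single candidate 1 ⇒ r4c7=1.
Step 35. [r4c2∈{2}] r4c2 is down to just 2 ⇒ r4c2=2.
Step 36. [r3c8∈{2}] r3c8's peers cover all but 2. So r3c8=2.
Step 37. [r6c4∈{6}] r6c4 is down to just 6 ⇒ r6c4=6.
Step 38. [r4c8∈{5}] r4c8 is down to just 5 ⇒ r4c8=5.

Answer: 4 6 8 3 2 7 5 9 1 / 2 3 7 9 5 1 4 6 8 / 9 1 5 4 6 8 7 2 3 / 3 2 6 8 7 4 1 5 9 / 1 7 4 5 9 3 2 8 6 / 8 5 9 6 1 2 3 4 7 / 6 8 2 7 3 5 9 1 4 / 5 9 3 1 4 6 8 7 2 / 7 4 1 2 8 9 6 3 5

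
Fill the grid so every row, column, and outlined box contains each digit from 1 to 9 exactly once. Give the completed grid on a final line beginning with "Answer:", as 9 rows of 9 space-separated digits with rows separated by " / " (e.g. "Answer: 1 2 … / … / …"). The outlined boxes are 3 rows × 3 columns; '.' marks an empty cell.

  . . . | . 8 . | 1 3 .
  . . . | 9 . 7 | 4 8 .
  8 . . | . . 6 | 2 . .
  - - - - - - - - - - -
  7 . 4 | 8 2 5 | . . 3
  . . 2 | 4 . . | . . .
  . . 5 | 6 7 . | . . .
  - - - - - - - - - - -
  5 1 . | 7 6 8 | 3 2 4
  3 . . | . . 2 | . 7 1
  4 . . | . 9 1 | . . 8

Step 1. [r8c7∈{5,6,9}] box 9 places 9 nowhere but r8c7. So r8c7=9.
Step 2. [r4c7∈{6}] r4c7 is down to just 6, so r4c7=6.
Step 3. [r4c2∈{9}] r4c2's peers cover all but 9, so r4c2=9.
Step 4. [r3c4∈{1,3,5}] in col 4, 1 fits only at r3c4 ⇒ r3c4=1.
Step 5. [r1c1∈{2,6,9}] col 1 places 9 nowhere but r1c1. So r1c1=9.
Step 6. [r2c1∈{1,2,6}] col 1 places 2 nowhere but r2c1. So r2c1=2.
Step 7. [r9c7∈{5}] only 5 remains possible at r9c7, so r9c7=5.
Step 8. [r5c5∈{1,3}] 1 has one home in col 5: r5c5, so r5c5=1.
Step 9. [r1c6∈{4}] r1c6 has the single candidate 4, so r1c6=4.
Step 10. [r3c2∈{3,4,5,7}] row 3 places 4 nowhere but r3c2, so r3c2=4.
Step 11. [r8c3∈{6,8}] col 3 places 8 nowhere but r8c3, so r8c3=8.
Step 12. [r8c2∈{6}] r8c2 has the single candidate 6. So r8c2=6.
Step 13. [r9c3∈{7}] r9c3 has the single candidate 7 ⇒ r9c3=7.
Step 14. [r3c9∈{5,7,9}] in row 3, 7 fits only at r3c9, so r3c9=7.
Step 15. [r3c3∈{3}] only 3 remains possible at r3c3. So r3c3=3.
Step 16. [r3c5∈{5}] only 5 remains possible at r3c5, so r3c5=5.
Step 17. [r1c3∈{6}] r1c3 is down to just 6 ⇒ r1c3=6.
Step 18. [r1c9∈{5}] r1c9's peers cover all but 5 ⇒ r1c9=5.
Step 19. [r5c9∈{9}] only 9 remains possible at r5c9, so r5c9=9.
Step 20. [r5c6∈{3}] r5c6 has the single candidate 3 ⇒ r5c6=3.
Step 21. [r5c2∈{8}] r5c2 has the single candidate 8 ⇒ r5c2=8.
Step 22. [r4c8∈{1}] r4c8 is down to just 1, so r4c8=1.
Step 23. [r2c3∈{1}] only 1 remains possible at r2c3 ⇒ r2c3=1.
Step 24. [r2c5∈{3}] only 3 remains possible at r2c5. So r2c5=3.
Step 25. [r5c8∈{5}] r5c8 has the single candidate 5. So r5c8=5.
Step 26. [r3c8∈{9}] only 9 remains possible at r3c8. So r3c8=9.
Step 27. [r6c9∈{2}] nothing but 2 survives at r6c9, so r6c9=2.
Step 28. [r5c1∈{6}] nothing but 6 survives at r5c1. So r5c1=6.
Step 29. [r8c5∈{4}] r8c5's peers cover all but 4 ⇒ r8c5=4.
Step 30. [r6c1∈{1}] r6c1 is down to just 1 ⇒ r6c1=1.
Step 31. [r7c3∈{9}] r7c3 is down to just 9. So r7c3=9.
Step 32. [r1c2∈{7}] r1c2's peers cover all but 7, so r1c2=7.
Step 33. [r6c8∈{4}] nothing but 4 survives at r6c8, so r6c8=4.
Step 34. [r9c8∈{6}] r9c8 has the single candidate 6. So r9c8=6.
Step 35. [r2c9∈{6}] only 6 remains possible at r2c9. So r2c9=6.
Step 36. [r6c2∈{3}] r6c2 has the single candidate 3. So r6c2=3.
Step 37. [r5c7∈{7}] only 7 remains possible at r5c7. So r5c7=7.
Step 38. [r6c6∈{9}] r6c6 is down to just 9 ⇒ r6c6=9.
Step 39. [r1c4∈{2}] nothing but 2 survives at r1c4 ⇒ r1c4=2.
Step 40. [r9c4∈{3}] only 3 remains possible at r9c4 ⇒ r9c4=3.
Step 41. [r8c4∈{5}] only 5 remains possible at r8c4. So r8c4=5.
Step 42. [r9c2∈{2}] only 2 remains possible at r9c2. So r9c2=2.
Step 43. [r6c7∈{8}] nothing but 8 survives at r6c7. So r6c7=8.
Step 44. [r2c2∈{5}] r2c2 is down to just 5, so r2c2=5.

Answer: 9 7 6 2 8 4 1 3 5 / 2 5 1 9 3 7 4 8 6 / 8 4 3 1 5 6 2 9 7 / 7 9 4 8 2 5 6 1 3 / 6 8 2 4 1 3 7 5 9 / 1 3 5 6 7 9 8 4 2 / 5 1 9 7 6 8 3 2 4 / 3 6 8 5 4 2 9 7 1 / 4 2 7 3 9 1 5 6 8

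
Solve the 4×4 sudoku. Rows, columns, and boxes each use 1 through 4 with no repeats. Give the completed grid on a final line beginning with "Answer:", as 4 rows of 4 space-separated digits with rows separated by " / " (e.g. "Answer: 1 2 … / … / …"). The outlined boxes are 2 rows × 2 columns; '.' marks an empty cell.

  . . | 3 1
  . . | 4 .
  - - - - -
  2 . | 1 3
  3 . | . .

Step 1. [r2c4∈{2}] r2c4's peers cover all but 2 ⇒ r2c4=2.
Step 2. [r3c2∈{4}] r3c2 is down to just 4, so r3c2=4.
Step 3. [r2c1∈{1}] r2c1's peers cover all but 1. So r2c1=1.
Step 4. [r4c3∈{2}] r4c3's peers cover all but 2. So r4c3=2.
Step 5. [r4c4∈{4}] r4c4 has the single candidate 4. So r4c4=4.
Step 6. [r2c2∈{3}] nothing but 3 survives at r2c2 ⇒ r2c2=3.
Step 7. [r1c1∈{4}] r1c1 has the single candidate 4, so r1c1=4.
Step 8. [r4c2∈{1}] r4c2's peers cover all but 1. So r4c2=1.
Step 9. [r1c2∈{2}] only 2 remains possible at r1c2, so r1c2=2.

Answer: 4 2 3 1 / 1 3 4 2 / 2 4 1 3 / 3 1 2 4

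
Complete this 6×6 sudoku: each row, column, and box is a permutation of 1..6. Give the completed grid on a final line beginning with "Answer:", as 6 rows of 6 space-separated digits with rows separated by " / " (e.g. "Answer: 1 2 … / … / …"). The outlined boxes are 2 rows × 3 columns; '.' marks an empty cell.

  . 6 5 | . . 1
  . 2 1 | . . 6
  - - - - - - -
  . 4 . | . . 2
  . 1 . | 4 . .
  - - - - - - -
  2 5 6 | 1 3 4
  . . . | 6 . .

Step 1. [r3c3∈{3}] r3c3 is down to just 3. So r3c3=3.
Step 2. [r3c4∈{5}] r3c4 is down to just 5, so r3c4=5.
Step 3. [r2c4∈{3}] r2c4's peers cover all but 3. So r2c4=3.
Step 4. [r2c1∈{4}] r2c1's peers cover all but 4. So r2c1=4.
Step 5. [r3c1∈{6}] nothing but 6 survives at r3c1, so r3c1=6.
Step 6. [r6c5∈{2,5}] r6c5 is the only open cell in row 6 admitting 2, so r6c5=2.
Step 7. [r6c2∈{3}] only 3 remains possible at r6c2. So r6c2=3.
Step 8. [r1c1∈{3}] nothing but 3 survives at r1c1, so r1c1=3.
Step 9. [r3c5∈{1}] only 1 remains possible at r3c5, so r3c5=1.
Step 10. [r2c5∈{5}] r2c5 is down to just 5, so r2c5=5.
Step 11. [r1c4∈{2}] only 2 remains possible at r1c4 ⇒ r1c4=2.
Step 12. [r1c5∈{4}] r1c5 has the single candidate 4, so r1c5=4.
Step 13. [r4c3∈{2}] r4c3's peers cover all but 2. So r4c3=2.
Step 14. [r6c1∈{1}] r6c1 has the single candidate 1. So r6c1=1.
Step 15. [r4c1∈{5}] only 5 remains possible at r4c1 ⇒ r4c1=5.
Step 16. [r4c5∈{6}] r4c5 is down to just 6 ⇒ r4c5=6.
Step 17. [r6c6∈{5}] r6c6 has the single candidate 5. So r6c6=5.
Step 18. [r4c6∈{3}] only 3 remains possible at r4c6, so r4c6=3.
Step 19. [r6c3∈{4}] r6c3 has the single candidate 4, so r6c3=4.

Answer: 3 6 5 2 4 1 / 4 2 1 3 5 6 / 6 4 3 5 1 2 / 5 1 2 4 6 3 / 2 5 6 1 3 4 / 1 3 4 6 2 5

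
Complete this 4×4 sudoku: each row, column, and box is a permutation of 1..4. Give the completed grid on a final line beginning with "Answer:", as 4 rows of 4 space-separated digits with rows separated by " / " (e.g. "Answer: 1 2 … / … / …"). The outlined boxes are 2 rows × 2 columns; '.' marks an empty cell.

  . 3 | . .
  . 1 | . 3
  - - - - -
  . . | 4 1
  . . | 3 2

Step 1. [r2c1∈{2,4}] 4 has one home in row 2: r2c1 ⇒ r2c1=4.
Step 2. [r1c1∈{2}] nothing but 2 survives at r1c1 ⇒ r1c1=2.
Step 3. [r1c4∈{4}] nothing but 4 survives at r1c4 ⇒ r1c4=4.
Step 4. [r4c2∈{4}] r4c2 has the single candidate 4. So r4c2=4.
Step 5. [r2c3∈{2}] only 2 remains possible at r2c3 ⇒ r2c3=2.
Step 6. [r4c1∈{1}] nothing but 1 survives at r4c1 ⇒ r4c1=1.
Step 7. [r3c2∈{2}] r3c2 has the single candidate 2 ⇒ r3c2=2.
Step 8. [r1c3∈{1}] nothing but 1 survives at r1c3 ⇒ r1c3=1.
Step 9. [r3c1∈{3}] only 3 remains possible at r3c1, so r3c1=3.

Answer: 2 3 1 4 / 4 1 2 3 / 3 2 4 1 / 1 4 3 2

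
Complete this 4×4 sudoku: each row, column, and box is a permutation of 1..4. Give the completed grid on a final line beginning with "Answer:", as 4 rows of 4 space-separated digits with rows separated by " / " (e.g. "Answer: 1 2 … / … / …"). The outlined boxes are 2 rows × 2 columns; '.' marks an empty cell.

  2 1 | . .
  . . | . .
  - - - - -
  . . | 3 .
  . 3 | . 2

Step 1. [r1c3∈{4}] r1c3 is down to just 4. So r1c3=4.
Step 2. [r4c1∈{1,4}] in row 4, 4 fits only at r4c1. So r4c1=4.
Step 3. [r4c3∈{1}] only 1 remains possible at r4c3. So r4c3=1.
Step 4. [r1c4∈{3}] only 3 remains possible at r1c4. So r1c4=3.
Step 5. [r3c2∈{2}] only 2 remains possible at r3c2. So r3c2=2.
Step 6. [r2c1∈{3}] r2c1 has the single candidate 3. So r2c1=3.
Step 7. [r2c2∈{4}] r2c2's peers cover all but 4. So r2c2=4.
Step 8. [r3c1∈{1}] nothing but 1 survives at r3c1. So r3c1=1.
Step 9. [r2c4∈{1}] r2c4's peers cover all but 1, so r2c4=1.
Step 10. [r2c3∈{2}] nothing but 2 survives at r2c3 ⇒ r2c3=2.
Step 11. [r3c4∈{4}] r3c4's peers cover all but 4. So r3c4=4.

Answer: 2 1 4 3 / 3 4 2 1 / 1 2 3 4 / 4 3 1 2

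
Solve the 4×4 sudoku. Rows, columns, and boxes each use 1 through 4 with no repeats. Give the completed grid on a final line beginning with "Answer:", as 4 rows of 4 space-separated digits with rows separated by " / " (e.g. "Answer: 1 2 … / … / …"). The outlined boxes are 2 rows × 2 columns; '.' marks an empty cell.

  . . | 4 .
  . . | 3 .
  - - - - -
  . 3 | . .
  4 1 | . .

Step 1. [r3c1∈{2}] r3c1 has the single candidate 2, so r3c1=2.
Step 2. [r2c1∈{1}] r2c1 has the single candidate 1, so r2c1=1.
Step 3. [r2c4∈{2}] nothing but 2 survives at r2c4, so r2c4=2.
Step 4. [r1c4∈{1}] only 1 remains possible at r1c4, so r1c4=1.
Step 5. [r1c2∈{2}] nothing but 2 survives at r1c2, so r1c2=2.
Step 6. [r4c4∈{3}] nothing but 3 survives at r4c4 ⇒ r4c4=3.
Step 7. [r3c3∈{1}] only 1 remains possible at r3c3 ⇒ r3c3=1.
Step 8. [r3c4∈{4}] nothing but 4 survives at r3c4, so r3c4=4.
Step 9. [r2c2∈{4}] r2c2 has the single candidate 4 ⇒ r2c2=4.
Step 10. [r1c1∈{3}] r1c1's peers cover all but 3. So r1c1=3.
Step 11. [r4c3∈{2}] only 2 remains possible at r4c3. So r4c3=2.

Answer: 3 2 4 1 / 1 4 3 2 / 2 3 1 4 / 4 1 2 3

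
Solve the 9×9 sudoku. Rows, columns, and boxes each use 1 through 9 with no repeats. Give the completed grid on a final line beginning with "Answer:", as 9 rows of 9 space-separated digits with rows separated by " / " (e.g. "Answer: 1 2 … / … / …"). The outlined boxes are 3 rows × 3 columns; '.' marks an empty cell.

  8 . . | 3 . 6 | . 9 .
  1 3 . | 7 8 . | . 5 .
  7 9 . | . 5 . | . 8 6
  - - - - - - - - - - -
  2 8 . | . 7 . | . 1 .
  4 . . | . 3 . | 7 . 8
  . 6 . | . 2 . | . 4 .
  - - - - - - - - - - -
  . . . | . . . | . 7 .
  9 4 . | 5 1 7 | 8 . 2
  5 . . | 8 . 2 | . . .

Step 1. [r2c9∈{4}] r2c9's peers cover all but 4. So r2c9=4.
Step 2. [r7c1∈{3,6}] col 1 places 6 nowhere but r7c1. So r7c1=6.
Step 3. [r3c7∈{1,2,3}] 3 has one home in row 3: r3c7. So r3c7=3.
Step 4. [r8c3∈{3}] nothing but 3 survives at r8c3, so r8c3=3.
Step 5. [r1c5∈{4}] r1c5 is down to just 4, so r1c5=4.
Step 6. [r7c5∈{9}] nothing but 9 survives at r7c5 ⇒ r7c5=9.
Step 7. [r4c9∈{3,5,9}] r4c9 is the only open cell in row 4 admitting 3 ⇒ r4c9=3.
Step 8. [r6c3∈{1,5,7,9}] across row 6, 7 lands solely at r6c3. So r6c3=7.
Step 9. [r9c3∈{1}] nothing but 1 survives at r9c3. So r9c3=1.
Step 10. [r3c6∈{1}] nothing but 1 survives at r3c6, so r3c6=1.
Step 11. [r9c7∈{4,6,9}] row 9 places 4 nowhere but r9c7. So r9c7=4.
Step 12. [r4c7∈{5,6,9}] col 7 places 6 nowhere but r4c7, so r4c7=6.
Step 13. [r6c7∈{5,9}] 9 has one home in col 7: r6c7 ⇒ r6c7=9.
Step 14. [r7c4∈{4}] only 4 remains possible at r7c4, so r7c4=4.
Step 15. [r4c4∈{9}] r4c4's peers cover all but 9, so r4c4=9.
Step 16. [r4c3∈{5}] r4c3's peers cover all but 5, so r4c3=5.
Step 17. [r1c3∈{2}] r1c3 has the single candidate 2. So r1c3=2.
Step 18. [r6c9∈{5}] r6c9 has the single candidate 5. So r6c9=5.
Step 19. [r7c9∈{1}] only 1 remains possible at r7c9 ⇒ r7c9=1.
Step 20. [r6c4∈{1}] nothing but 1 survives at r6c4 ⇒ r6c4=1.
Step 21. [r9c5∈{6}] r9c5 has the single candidate 6 ⇒ r9c5=6.
Step 22. [r9c2∈{7}] r9c2 is down to just 7. So r9c2=7.
Step 23. [r7c3∈{8}] r7c3 has the single candidate 8 ⇒ r7c3=8.
Step 24. [r7c2∈{2}] r7c2's peers cover all but 2, so r7c2=2.
Step 25. [r1c7∈{1}] only 1 remains possible at r1c7, so r1c7=1.
Step 26. [r2c3∈{6}] nothing but 6 survives at r2c3. So r2c3=6.
Step 27. [r9c9∈{9}] r9c9 has the single candidate 9, so r9c9=9.
Step 28. [r5c8∈{2}] r5c8's peers cover all but 2 ⇒ r5c8=2.
Step 29. [r1c9∈{7}] nothing but 7 survives at r1c9 ⇒ r1c9=7.
Step 30. [r4c6∈{4}] nothing but 4 survives at r4c6 ⇒ r4c6=4.
Step 31. [r2c7∈{2}] r2c7's peers cover all but 2. So r2c7=2.
Step 32. [r3c4∈{2}] only 2 remains possible at r3c4, so r3c4=2.
Step 33. [r7c7∈{5}] nothing but 5 survives at r7c7. So r7c7=5.
Step 34. [r3c3∈{4}] r3c3 is down to just 4 ⇒ r3c3=4.
Step 35. [r5c3∈{9}] only 9 remains possible at r5c3. So r5c3=9.
Step 36. [r6c6∈{8}] nothing but 8 survives at r6c6, so r6c6=8.
Step 37. [r2c6∈{9}] r2c6 is down to just 9. So r2c6=9.
Step 38. [r6c1∈{3}] r6c1's peers cover all but 3. So r6c1=3.
Step 39. [r9c8∈{3}] r9c8 has the single candidate 3. So r9c8=3.
Step 40. [r8c8∈{6}] nothing but 6 survives at r8c8, so r8c8=6.
Step 41. [r5c4∈{6}] r5c4 is down to just 6, so r5c4=6.
Step 42. [r5c6∈{5}] nothing but 5 survives at r5c6 ⇒ r5c6=5.
Step 43. [r7c6∈{3}] r7c6 has the single candidate 3, so r7c6=3.
Step 44. [r1c2∈{5}] r1c2 is down to just 5 ⇒ r1c2=5.
Step 45. [r5c2∈{1}] r5c2 has the single candidate 1. So r5c2=1.

Answer: 8 5 2 3 4 6 1 9 7 / 1 3 6 7 8 9 2 5 4 / 7 9 4 2 5 1 3 8 6 / 2 8 5 9 7 4 6 1 3 / 4 1 9 6 3 5 7 2 8 / 3 6 7 1 2 8 9 4 5 / 6 2 8 4 9 3 5 7 1 / 9 4 3 5 1 7 8 6 2 / 5 7 1 8 6 2 4 3 9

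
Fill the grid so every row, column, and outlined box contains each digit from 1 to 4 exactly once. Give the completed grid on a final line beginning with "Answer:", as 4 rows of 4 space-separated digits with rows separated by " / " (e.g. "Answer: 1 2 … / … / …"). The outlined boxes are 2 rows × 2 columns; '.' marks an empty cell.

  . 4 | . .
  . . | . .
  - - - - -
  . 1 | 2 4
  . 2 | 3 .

Step 1. [r1c3∈{1}] r1c3's peers cover all but 1. So r1c3=1.
Step 2. [r2c2∈{3}] only 3 remains possible at r2c2 ⇒ r2c2=3.
Step 3. [r2c4∈{2}] r2c4 is down to just 2, so r2c4=2.
Step 4. [r4c1∈{4}] r4c1 is down to just 4, so r4c1=4.
Step 5. [r3c1∈{3}] r3c1 has the single candidate 3. So r3c1=3.
Step 6. [r1c4∈{3}] r1c4 is down to just 3 ⇒ r1c4=3.
Step 7. [r2c3∈{4}] nothing but 4 survives at r2c3. So r2c3=4.
Step 8. [r4c4∈{1}] r4c4's peers cover all but 1. So r4c4=1.
Step 9. [r2c1∈{1}] only 1 remains possible at r2c1. So r2c1=1.
Step 10. [r1c1∈{2}] r1c1's peers cover all but 2, so r1c1=2.

Answer: 2 4 1 3 / 1 3 4 2 / 3 1 2 4 / 4 2 3 1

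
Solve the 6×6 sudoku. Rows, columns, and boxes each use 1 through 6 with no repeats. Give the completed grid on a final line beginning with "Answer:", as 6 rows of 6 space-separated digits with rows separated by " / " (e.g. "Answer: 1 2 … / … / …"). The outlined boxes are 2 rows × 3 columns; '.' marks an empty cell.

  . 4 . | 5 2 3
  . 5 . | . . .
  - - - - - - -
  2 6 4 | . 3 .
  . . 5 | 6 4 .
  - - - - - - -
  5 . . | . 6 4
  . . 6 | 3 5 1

Step 1. [r1c3∈{1}] only 1 remains possible at r1c3, so r1c3=1.
Step 2. [r5c2∈{1,2,3}] in row 5, 1 fits only at r5c2, so r5c2=1.
Step 3. [r2c3∈{2,3}] row 2 places 2 nowhere but r2c3. So r2c3=2.
Step 4. [r2c1∈{3,6}] in row 2, 3 fits only at r2c1 ⇒ r2c1=3.
Step 5. [r2c5∈{1}] r2c5's peers cover all but 1 ⇒ r2c5=1.
Step 6. [r5c3∈{3}] r5c3 is down to just 3. So r5c3=3.
Step 7. [r1c1∈{6}] r1c1 is down to just 6 ⇒ r1c1=6.
Step 8. [r5c4∈{2}] only 2 remains possible at r5c4, so r5c4=2.
Step 9. [r3c6∈{5}] only 5 remains possible at r3c6 ⇒ r3c6=5.
Step 10. [r3c4∈{1}] nothing but 1 survives at r3c4 ⇒ r3c4=1.
Step 11. [r4c1∈{1}] nothing but 1 survives at r4c1 ⇒ r4c1=1.
Step 12. [r4c2∈{3}] r4c2 is down to just 3 ⇒ r4c2=3.
Step 13. [r2c4∈{4}] r2c4's peers cover all but 4, so r2c4=4.
Step 14. [r2c6∈{6}] only 6 remains possible at r2c6 ⇒ r2c6=6.
Step 15. [r4c6∈{2}] r4c6's peers cover all but 2. So r4c6=2.
Step 16. [r6c2∈{2}] r6c2's peers cover all but 2, so r6c2=2.
Step 17. [r6c1∈{4}] r6c1's peers cover all but 4, so r6c1=4.

Answer: 6 4 1 5 2 3 / 3 5 2 4 1 6 / 2 6 4 1 3 5 / 1 3 5 6 4 2 / 5 1 3 2 6 4 / 4 2 6 3 5 1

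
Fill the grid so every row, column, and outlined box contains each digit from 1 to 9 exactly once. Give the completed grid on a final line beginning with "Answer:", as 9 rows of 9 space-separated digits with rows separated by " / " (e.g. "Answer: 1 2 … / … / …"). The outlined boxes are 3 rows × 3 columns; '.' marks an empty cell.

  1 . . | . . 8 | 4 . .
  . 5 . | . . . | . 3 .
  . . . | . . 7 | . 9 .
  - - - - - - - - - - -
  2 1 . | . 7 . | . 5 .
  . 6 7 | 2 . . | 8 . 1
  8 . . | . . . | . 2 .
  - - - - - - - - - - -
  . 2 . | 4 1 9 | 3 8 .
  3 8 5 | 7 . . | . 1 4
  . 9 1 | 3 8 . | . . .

Step 1. [r9c6∈{2,5,6}] 5 has one home in box 8: r9c6. So r9c6=5.
Step 2. [r3c7∈{1,2,5,6}] col 7 places 5 nowhere but r3c7. So r3c7=5.
Step 3. [r7c3∈{6}] r7c3's peers cover all but 6. So r7c3=6.
Step 4. [r2c7∈{1,2,6,7}] in col 7, 1 fits only at r2c7. So r2c7=1.
Step 5. [r8c7∈{2,6,9}] row 8 places 9 nowhere but r8c7, so r8c7=9.
Step 6. [r4c7∈{6}] nothing but 6 survives at r4c7 ⇒ r4c7=6.
Step 7. [r1c2∈{3,7}] col 2 places 7 nowhere but r1c2 ⇒ r1c2=7.
Step 8. [r2c9∈{2,6,7,8}] 7 has one home in row 2: r2c9 ⇒ r2c9=7.
Step 9. [r1c8∈{6}] r1c8 has the single candidate 6, so r1c8=6.
Step 10. [r1c9∈{2}] r1c9's peers cover all but 2. So r1c9=2.
Step 11. [r9c1∈{4,7}] across row 9, 4 lands solely at r9c1. So r9c1=4.
Step 12. [r2c3∈{2,4,8,9}] 8 has one home in row 2: r2c3. So r2c3=8.
Step 13. [r6c6∈{1,3,4,6}] col 6 places 1 nowhere but r6c6, so r6c6=1.
Step 14. [r3c1∈{6}] r3c1 is down to just 6 ⇒ r3c1=6.
Step 15. [r2c1∈{9}] r2c1's peers cover all but 9. So r2c1=9.
Step 16. [r5c5∈{3,4,5,9}] row 5 places 9 nowhere but r5c5 ⇒ r5c5=9.
Step 17. [r1c3∈{3}] r1c3's peers cover all but 3, so r1c3=3.
Step 18. [r2c4∈{6}] r2c4 is down to just 6, so r2c4=6.
Step 19. [r6c5∈{3,4,5,6}] r6c5 is the only open cell in row 6 admitting 6 ⇒ r6c5=6.
Step 20. [r8c5∈{2}] only 2 remains possible at r8c5. So r8c5=2.
Step 21. [r3c2∈{4}] nothing but 4 survives at r3c2 ⇒ r3c2=4.
Step 22. [r6c3∈{4,9}] r6c3 is the only open cell in row 6 admitting 4. So r6c3=4.
Step 23. [r4c6∈{3,4}] 4 has one home in row 4: r4c6, so r4c6=4.
Step 24. [r6c9∈{3,9}] row 6 places 9 nowhere but r6c9, so r6c9=9.
Step 25. [r1c4∈{5,9}] in row 1, 9 fits only at r1c4, so r1c4=9.
Step 26. [r9c7∈{2,7}] r9c7 is the only open cell in row 9 admitting 2, so r9c7=2.
Step 27. [r6c7∈{7}] only 7 remains possible at r6c7 ⇒ r6c7=7.
Step 28. [r3c4∈{1}] only 1 remains possible at r3c4. So r3c4=1.
Step 29. [r9c9∈{6}] r9c9 is down to just 6 ⇒ r9c9=6.
Step 30. [r8c6∈{6}] only 6 remains possible at r8c6, so r8c6=6.
Step 31. [r7c9∈{5}] r7c9's peers cover all but 5, so r7c9=5.
Step 32. [r4c3∈{9}] r4c3 has the single candidate 9 ⇒ r4c3=9.
Step 33. [r5c1∈{5}] r5c1 has the single candidate 5. So r5c1=5.
Step 34. [r3c5∈{3}] nothing but 3 survives at r3c5. So r3c5=3.
Step 35. [r7c1∈{7}] only 7 remains possible at r7c1, so r7c1=7.
Step 36. [r5c6∈{3}] r5c6 has the single candidate 3 ⇒ r5c6=3.
Step 37. [r6c2∈{3}] r6c2 has the single candidate 3. So r6c2=3.
Step 38. [r9c8∈{7}] r9c8 has the single candidate 7. So r9c8=7.
Step 39. [r3c3∈{2}] only 2 remains possible at r3c3, so r3c3=2.
Step 40. [r4c4∈{8}] r4c4 is down to just 8. So r4c4=8.
Step 41. [r6c4∈{5}] nothing but 5 survives at r6c4 ⇒ r6c4=5.
Step 42. [r2c5∈{4}] only 4 remains possible at r2c5 ⇒ r2c5=4.
Step 43. [r5c8∈{4}] only 4 remains possible at r5c8 ⇒ r5c8=4.
Step 44. [r3c9∈{8}] r3c9 is down to just 8, so r3c9=8.
Step 45. [r2c6∈{2}] only 2 remains possible at r2c6. So r2c6=2.
Step 46. [r1c5∈{5}] r1c5 has the single candidate 5. So r1c5=5.
Step 47. [r4c9∈{3}] only 3 remains possible at r4c9 ⇒ r4c9=3.

Answer: 1 7 3 9 5 8 4 6 2 / 9 5 8 6 4 2 1 3 7 / 6 4 2 1 3 7 5 9 8 / 2 1 9 8 7 4 6 5 3 / 5 6 7 2 9 3 8 4 1 / 8 3 4 5 6 1 7 2 9 / 7 2 6 4 1 9 3 8 5 / 3 8 5 7 2 6 9 1 4 / 4 9 1 3 8 5 2 7 6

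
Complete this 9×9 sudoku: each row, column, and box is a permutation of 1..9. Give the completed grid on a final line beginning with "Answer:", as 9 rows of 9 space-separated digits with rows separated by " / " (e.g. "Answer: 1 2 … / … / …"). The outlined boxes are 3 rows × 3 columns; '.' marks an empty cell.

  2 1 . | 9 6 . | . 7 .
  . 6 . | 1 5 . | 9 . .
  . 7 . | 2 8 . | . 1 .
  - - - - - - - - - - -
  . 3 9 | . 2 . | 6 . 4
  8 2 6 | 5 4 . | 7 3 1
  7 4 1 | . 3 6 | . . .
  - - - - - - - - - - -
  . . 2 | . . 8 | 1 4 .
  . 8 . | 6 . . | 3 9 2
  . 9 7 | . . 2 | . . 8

Step 1. [r9c7∈{5}] r9c7's peers cover all but 5 ⇒ r9c7=5.
Step 2. [r8c6∈{1,4,5,7}] in col 6, 5 fits only at r8c6 ⇒ r8c6=5.
Step 3. [r8c3∈{4}] r8c3 is down to just 4. So r8c3=4.
Step 4. [r2c9∈{3}] only 3 remains possible at r2c9 ⇒ r2c9=3.
Step 5. [r3c7∈{4}] only 4 remains possible at r3c7 ⇒ r3c7=4.
Step 6. [r7c9∈{6,7}] in col 9, 7 fits only at r7c9, so r7c9=7.
Step 7. [r6c4∈{8}] nothing but 8 survives at r6c4 ⇒ r6c4=8.
Step 8. [r3c6∈{3}] only 3 remains possible at r3c6. So r3c6=3.
Step 9. [r7c1∈{3,5,6}] row 7 places 6 nowhere but r7c1. So r7c1=6.
Step 10. [r1c9∈{5}] nothing but 5 survives at r1c9, so r1c9=5.
Step 11. [r6c8∈{2,5}] 5 has one home in row 6: r6c8, so r6c8=5.
Step 12. [r8c1∈{1}] r8c1 is down to just 1. So r8c1=1.
Step 13. [r2c6∈{4,7}] 7 has one home in row 2: r2c6. So r2c6=7.
Step 14. [r2c3∈{8}] r2c3 has the single candidate 8 ⇒ r2c3=8.
Step 15. [r9c4∈{3,4}] across row 9, 4 lands solely at r9c4 ⇒ r9c4=4.
Step 16. [r4c1∈{5}] nothing but 5 survives at r4c1. So r4c1=5.
Step 17. [r3c9∈{6}] r3c9 is down to just 6. So r3c9=6.
Step 18. [r6c7∈{2}] nothing but 2 survives at r6c7. So r6c7=2.
Step 19. [r8c5∈{7}] r8c5 has the single candidate 7 ⇒ r8c5=7.
Step 20. [r7c5∈{9}] nothing but 9 survives at r7c5. So r7c5=9.
Step 21. [r7c2∈{5}] r7c2 is down to just 5 ⇒ r7c2=5.
Step 22. [r9c8∈{6}] only 6 remains possible at r9c8. So r9c8=6.
Step 23. [r2c1∈{4}] only 4 remains possible at r2c1 ⇒ r2c1=4.
Step 24. [r1c3∈{3}] only 3 remains possible at r1c3, so r1c3=3.
Step 25. [r4c8∈{8}] r4c8's peers cover all but 8. So r4c8=8.
Step 26. [r6c9∈{9}] r6c9 has the single candidate 9 ⇒ r6c9=9.
Step 27. [r9c5∈{1}] r9c5 has the single candidate 1 ⇒ r9c5=1.
Step 28. [r1c6∈{4}] r1c6 has the single candidate 4 ⇒ r1c6=4.
Step 29. [r3c1∈{9}] only 9 remains possible at r3c1. So r3c1=9.
Step 30. [r5c6∈{9}] r5c6's peers cover all but 9. So r5c6=9.
Step 31. [r3c3∈{5}] r3c3's peers cover all but 5 ⇒ r3c3=5.
Step 32. [r7c4∈{3}] nothing but 3 survives at r7c4 ⇒ r7c4=3.
Step 33. [r2c8∈{2}] only 2 remains possible at r2c8. So r2c8=2.
Step 34. [r1c7∈{8}] r1c7 is down to just 8, so r1c7=8.
Step 35. [r4c6∈{1}] r4c6 has the single candidate 1 ⇒ r4c6=1.
Step 36. [r9c1∈{3}] nothing but 3 survives at r9c1. So r9c1=3.
Step 37. [r4c4∈{7}] r4c4 has the single candidate 7 ⇒ r4c4=7.

Answer: 2 1 3 9 6 4 8 7 5 / 4 6 8 1 5 7 9 2 3 / 9 7 5 2 8 3 4 1 6 / 5 3 9 7 2 1 6 8 4 / 8 2 6 5 4 9 7 3 1 / 7 4 1 8 3 6 2 5 9 / 6 5 2 3 9 8 1 4 7 / 1 8 4 6 7 5 3 9 2 / 3 9 7 4 1 2 5 6 8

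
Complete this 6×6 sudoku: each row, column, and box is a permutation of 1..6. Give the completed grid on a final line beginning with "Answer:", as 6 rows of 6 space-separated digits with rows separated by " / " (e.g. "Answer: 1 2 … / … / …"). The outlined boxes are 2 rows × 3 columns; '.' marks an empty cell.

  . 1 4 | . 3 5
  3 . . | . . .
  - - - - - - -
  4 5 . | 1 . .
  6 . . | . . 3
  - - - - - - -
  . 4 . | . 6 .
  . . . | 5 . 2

Step 1. [r4c2∈{2}] r4c2's peers cover all but 2, so r4c2=2.
Step 2. [r2c6∈{1,4,6}] across col 6, 4 lands solely at r2c6. So r2c6=4.
Step 3. [r6c1∈{1}] r6c1 is down to just 1. So r6c1=1.
Step 4. [r1c1∈{2}] r1c1 is down to just 2 ⇒ r1c1=2.
Step 5. [r2c2∈{6}] r2c2 is down to just 6, so r2c2=6.
Step 6. [r6c2∈{3}] nothing but 3 survives at r6c2. So r6c2=3.
Step 7. [r5c3∈{2,5}] row 5 places 2 nowhere but r5c3. So r5c3=2.
Step 8. [r6c5∈{4}] only 4 remains possible at r6c5. So r6c5=4.
Step 9. [r2c5∈{1,2}] across row 2, 1 lands solely at r2c5, so r2c5=1.
Step 10. [r1c4∈{6}] r1c4 is down to just 6, so r1c4=6.
Step 11. [r5c1∈{5}] only 5 remains possible at r5c1 ⇒ r5c1=5.
Step 12. [r4c4∈{4}] r4c4 has the single candidate 4. So r4c4=4.
Step 13. [r3c3∈{3}] r3c3's peers cover all but 3, so r3c3=3.
Step 14. [r4c5∈{5}] nothing but 5 survives at r4c5 ⇒ r4c5=5.
Step 15. [r3c6∈{6}] r3c6 is down to just 6. So r3c6=6.
Step 16. [r2c4∈{2}] r2c4 has the single candidate 2, so r2c4=2.
Step 17. [r6c3∈{6}] r6c3 has the single candidate 6. So r6c3=6.
Step 18. [r4c3∈{1}] r4c3 is down to just 1. So r4c3=1.
Step 19. [r5c6∈{1}] r5c6's peers cover all but 1 ⇒ r5c6=1.
Step 20. [r2c3∈{5}] nothing but 5 survives at r2c3, so r2c3=5.
Step 21. [r5c4∈{3}] r5c4's peers cover all but 3. So r5c4=3.
Step 22. [r3c5∈{2}] r3c5 is down to just 2, so r3c5=2.

Answer: 2 1 4 6 3 5 / 3 6 5 2 1 4 / 4 5 3 1 2 6 / 6 2 1 4 5 3 / 5 4 2 3 6 1 / 1 3 6 5 4 2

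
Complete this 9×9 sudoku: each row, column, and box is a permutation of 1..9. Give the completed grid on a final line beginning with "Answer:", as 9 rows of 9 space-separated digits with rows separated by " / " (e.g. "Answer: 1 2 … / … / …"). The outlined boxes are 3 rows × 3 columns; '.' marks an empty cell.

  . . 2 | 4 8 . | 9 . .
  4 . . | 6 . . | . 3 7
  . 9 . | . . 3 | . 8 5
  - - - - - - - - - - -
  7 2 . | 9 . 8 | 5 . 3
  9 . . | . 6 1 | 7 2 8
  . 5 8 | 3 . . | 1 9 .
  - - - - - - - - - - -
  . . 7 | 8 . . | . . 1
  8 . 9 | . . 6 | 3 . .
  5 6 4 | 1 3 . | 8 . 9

Step 1. [r9c6∈{2,7}] r9c6 is the only open cell in row 9 admitting 2, so r9c6=2.
Step 2. [r4c5∈{4}] only 4 remains possible at r4c5, so r4c5=4.
Step 3. [r1c6∈{5,7}] in row 1, 5 fits only at r1c6, so r1c6=5.
Step 4. [r1c9∈{6}] nothing but 6 survives at r1c9 ⇒ r1c9=6.
Step 5. [r3c4∈{2,7}] r3c4 is the only open cell in col 4 admitting 2. So r3c4=2.
Step 6. [r3c5∈{1,7}] 7 has one home in row 3: r3c5. So r3c5=7.
Step 7. [r7c2∈{3}] r7c2 is down to just 3 ⇒ r7c2=3.
Step 8. [r7c6∈{4,9}] r7c6 is the only open cell in col 6 admitting 4. So r7c6=4.
Step 9. [r8c8∈{4,5,7}] in col 8, 4 fits only at r8c8. So r8c8=4.
Step 10. [r4c3∈{1,6}] across row 4, 1 lands solely at r4c3, so r4c3=1.
Step 11. [r3c1∈{1,6}] row 3 places 1 nowhere but r3c1, so r3c1=1.
Step 12. [r8c5∈{5}] r8c5 is down to just 5, so r8c5=5.
Step 13. [r7c7∈{2,6}] across col 7, 6 lands solely at r7c7, so r7c7=6.
Step 14. [r2c5∈{1,9}] in row 2, 1 fits only at r2c5. So r2c5=1.
Step 15. [r7c5∈{9}] nothing but 9 survives at r7c5, so r7c5=9.
Step 16. [r8c9∈{2}] r8c9 is down to just 2. So r8c9=2.
Step 17. [r2c7∈{2}] r2c7's peers cover all but 2 ⇒ r2c7=2.
Step 18. [r7c1∈{2}] r7c1 has the single candidate 2 ⇒ r7c1=2.
Step 19. [r8c2∈{1}] r8c2 has the single candidate 1, so r8c2=1.
Step 20. [r6c9∈{4}] nothing but 4 survives at r6c9. So r6c9=4.
Step 21. [r1c1∈{3}] only 3 remains possible at r1c1. So r1c1=3.
Step 22. [r9c8∈{7}] nothing but 7 survives at r9c8. So r9c8=7.
Step 23. [r5c2∈{4}] r5c2 is down to just 4. So r5c2=4.
Step 24. [r2c2∈{8}] r2c2's peers cover all but 8. So r2c2=8.
Step 25. [r2c3∈{5}] r2c3 is down to just 5. So r2c3=5.
Step 26. [r6c5∈{2}] only 2 remains possible at r6c5, so r6c5=2.
Step 27. [r3c7∈{4}] r3c7's peers cover all but 4 ⇒ r3c7=4.
Step 28. [r1c8∈{1}] only 1 remains possible at r1c8 ⇒ r1c8=1.
Step 29. [r6c6∈{7}] only 7 remains possible at r6c6, so r6c6=7.
Step 30. [r5c4∈{5}] r5c4's peers cover all but 5, so r5c4=5.
Step 31. [r5c3∈{3}] r5c3 has the single candidate 3 ⇒ r5c3=3.
Step 32. [r8c4∈{7}] r8c4 has the single candidate 7. So r8c4=7.
Step 33. [r2c6∈{9}] nothing but 9 survives at r2c6. So r2c6=9.
Step 34. [r7c8∈{5}] r7c8 is down to just 5, so r7c8=5.
Step 35. [r3c3∈{6}] r3c3 has the single candidate 6. So r3c3=6.
Step 36. [r4c8∈{6}] r4c8's peers cover all but 6. So r4c8=6.
Step 37. [r6c1∈{6}] r6c1 is down to just 6. So r6c1=6.
Step 38. [r1c2∈{7}] r1c2 has the single candidate 7 ⇒ r1c2=7.

Answer: 3 7 2 4 8 5 9 1 6 / 4 8 5 6 1 9 2 3 7 / 1 9 6 2 7 3 4 8 5 / 7 2 1 9 4 8 5 6 3 / 9 4 3 5 6 1 7 2 8 / 6 5 8 3 2 7 1 9 4 / 2 3 7 8 9 4 6 5 1 / 8 1 9 7 5 6 3 4 2 / 5 6 4 1 3 2 8 7 9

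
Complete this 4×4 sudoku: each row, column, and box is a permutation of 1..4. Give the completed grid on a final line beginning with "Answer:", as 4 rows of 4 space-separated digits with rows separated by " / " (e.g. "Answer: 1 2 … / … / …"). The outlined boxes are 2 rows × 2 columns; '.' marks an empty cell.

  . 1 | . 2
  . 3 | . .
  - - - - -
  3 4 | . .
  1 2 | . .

Step 1. [r4c4∈{3,4}] col 4 places 3 nowhere but r4c4, so r4c4=3.
Step 2. [r2c4∈{1,4}] r2c4 is the only open cell in col 4 admitting 4, so r2c4=4.
Step 3. [r3c3∈{1,2}] 2 has one home in row 3: r3c3, so r3c3=2.
Step 4. [r4c3∈{4}] only 4 remains possible at r4c3, so r4c3=4.
Step 5. [r1c3∈{3}] only 3 remains possible at r1c3, so r1c3=3.
Step 6. [r1c1∈{4}] r1c1 has the single candidate 4. So r1c1=4.
Step 7. [r2c1∈{2}] r2c1 is down to just 2 ⇒ r2c1=2.
Step 8. [r2c3∈{1}] nothing but 1 survives at r2c3 ⇒ r2c3=1.
Step 9. [r3c4∈{1}] r3c4's peers cover all but 1. So r3c4=1.

Answer: 4 1 3 2 / 2 3 1 4 / 3 4 2 1 / 1 2 4 3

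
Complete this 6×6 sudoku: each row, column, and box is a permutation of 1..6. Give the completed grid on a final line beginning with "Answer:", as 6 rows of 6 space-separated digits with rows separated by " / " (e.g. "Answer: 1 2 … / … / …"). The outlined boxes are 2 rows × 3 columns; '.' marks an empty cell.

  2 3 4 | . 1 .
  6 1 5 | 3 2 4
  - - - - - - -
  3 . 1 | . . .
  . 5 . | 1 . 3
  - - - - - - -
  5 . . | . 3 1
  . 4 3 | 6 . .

Step 1. [r4c3∈{2,6}] row 4 places 2 nowhere but r4c3 ⇒ r4c3=2.
Step 2. [r6c6∈{2,5}] 2 has one home in row 6: r6c6 ⇒ r6c6=2.
Step 3. [r4c5∈{4,6}] in row 4, 6 fits only at r4c5. So r4c5=6.
Step 4. [r3c6∈{5}] nothing but 5 survives at r3c6, so r3c6=5.
Step 5. [r5c2∈{2,6}] row 5 places 2 nowhere but r5c2. So r5c2=2.
Step 6. [r3c5∈{4}] r3c5 is down to just 4 ⇒ r3c5=4.
Step 7. [r1c6∈{6}] r1c6 has the single candidate 6, so r1c6=6.
Step 8. [r4c1∈{4}] nothing but 4 survives at r4c1 ⇒ r4c1=4.
Step 9. [r5c3∈{6}] r5c3 has the single candidate 6, so r5c3=6.
Step 10. [r1c4∈{5}] only 5 remains possible at r1c4, so r1c4=5.
Step 11. [r3c2∈{6}] only 6 remains possible at r3c2. So r3c2=6.
Step 12. [r3c4∈{2}] nothing but 2 survives at r3c4. So r3c4=2.
Step 13. [r5c4∈{4}] r5c4's peers cover all but 4 ⇒ r5c4=4.
Step 14. [r6c1∈{1}] r6c1's peers cover all but 1. So r6c1=1.
Step 15. [r6c5∈{5}] nothing but 5 survives at r6c5, so r6c5=5.

Answer: 2 3 4 5 1 6 / 6 1 5 3 2 4 / 3 6 1 2 4 5 / 4 5 2 1 6 3 / 5 2 6 4 3 1 / 1 4 3 6 5 2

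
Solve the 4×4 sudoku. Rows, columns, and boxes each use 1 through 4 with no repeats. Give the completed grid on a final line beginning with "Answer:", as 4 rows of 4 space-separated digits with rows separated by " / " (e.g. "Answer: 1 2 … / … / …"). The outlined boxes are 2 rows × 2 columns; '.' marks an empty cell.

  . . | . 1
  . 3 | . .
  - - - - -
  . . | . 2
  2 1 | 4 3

Step 1. [r1c1∈{4}] r1c1's peers cover all but 4. So r1c1=4.
Step 2. [r2c3∈{2}] r2c3 has the single candidate 2 ⇒ r2c3=2.
Step 3. [r3c3∈{1}] r3c3 has the single candidate 1. So r3c3=1.
Step 4. [r1c2∈{2}] r1c2 has the single candidate 2, so r1c2=2.
Step 5. [r2c1∈{1}] nothing but 1 survives at r2c1. So r2c1=1.
Step 6. [r2c4∈{4}] r2c4's peers cover all but 4, so r2c4=4.
Step 7. [r3c2∈{4}] nothing but 4 survives at r3c2, so r3c2=4.
Step 8. [r1c3∈{3}] r1c3 has the single candidate 3 ⇒ r1c3=3.
Step 9. [r3c1∈{3}] r3c1 is down to just 3 ⇒ r3c1=3.

Answer: 4 2 3 1 / 1 3 2 4 / 3 4 1 2 / 2 1 4 3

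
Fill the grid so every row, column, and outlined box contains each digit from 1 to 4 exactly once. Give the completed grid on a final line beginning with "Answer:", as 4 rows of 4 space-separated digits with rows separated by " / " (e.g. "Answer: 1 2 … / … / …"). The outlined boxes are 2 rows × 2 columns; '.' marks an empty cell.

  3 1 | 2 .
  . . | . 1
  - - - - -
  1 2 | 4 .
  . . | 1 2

Step 1. [r2c2∈{4}] r2c2 has the single candidate 4, so r2c2=4.
Step 2. [r4c2∈{3}] r4c2's peers cover all but 3, so r4c2=3.
Step 3. [r4c1∈{4}] r4c1 is down to just 4 ⇒ r4c1=4.
Step 4. [r2c3∈{3}] nothing but 3 survives at r2c3 ⇒ r2c3=3.
Step 5. [r2c1∈{2}] r2c1 has the single candidate 2 ⇒ r2c1=2.
Step 6. [r3c4∈{3}] r3c4's peers cover all but 3, so r3c4=3.
Step 7. [r1c4∈{4}] r1c4 is down to just 4 ⇒ r1c4=4.

Answer: 3 1 2 4 / 2 4 3 1 / 1 2 4 3 / 4 3 1 2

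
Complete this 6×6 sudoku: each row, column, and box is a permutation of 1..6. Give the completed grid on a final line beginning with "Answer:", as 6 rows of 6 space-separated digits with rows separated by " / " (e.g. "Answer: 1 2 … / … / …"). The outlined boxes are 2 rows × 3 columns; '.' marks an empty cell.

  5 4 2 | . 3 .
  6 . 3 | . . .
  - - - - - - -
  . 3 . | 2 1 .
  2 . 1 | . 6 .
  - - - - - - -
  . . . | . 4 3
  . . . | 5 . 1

Step 1. [r3c3∈{4,5,6}] in row 3, 6 fits only at r3c3. So r3c3=6.
Step 2. [r5c2∈{1,2,5,6}] 2 has one home in row 5: r5c2, so r5c2=2.
Step 3. [r2c6∈{2,4,5}] r2c6 is the only open cell in col 6 admitting 2. So r2c6=2.
Step 4. [r2c4∈{1,4}] 4 has one home in row 2: r2c4. So r2c4=4.
Step 5. [r3c1∈{4}] nothing but 4 survives at r3c1, so r3c1=4.
Step 6. [r3c6∈{5}] only 5 remains possible at r3c6, so r3c6=5.
Step 7. [r1c4∈{1,6}] in row 1, 1 fits only at r1c4 ⇒ r1c4=1.
Step 8. [r5c1∈{1}] only 1 remains possible at r5c1, so r5c1=1.
Step 9. [r4c4∈{3}] r4c4 has the single candidate 3 ⇒ r4c4=3.
Step 10. [r1c6∈{6}] r1c6's peers cover all but 6. So r1c6=6.
Step 11. [r4c2∈{5}] r4c2's peers cover all but 5 ⇒ r4c2=5.
Step 12. [r2c2∈{1}] r2c2 has the single candidate 1 ⇒ r2c2=1.
Step 13. [r6c1∈{3}] nothing but 3 survives at r6c1, so r6c1=3.
Step 14. [r6c2∈{6}] r6c2 is down to just 6 ⇒ r6c2=6.
Step 15. [r5c4∈{6}] r5c4 is down to just 6 ⇒ r5c4=6.
Step 16. [r5c3∈{5}] r5c3's peers cover all but 5, so r5c3=5.
Step 17. [r6c5∈{2}] r6c5 has the single candidate 2, so r6c5=2.
Step 18. [r6c3∈{4}] nothing but 4 survives at r6c3, so r6c3=4.
Step 19. [r4c6∈{4}] nothing but 4 survives at r4c6, so r4c6=4.
Step 20. [r2c5∈{5}] r2c5's peers cover all but 5, so r2c5=5.

Answer: 5 4 2 1 3 6 / 6 1 3 4 5 2 / 4 3 6 2 1 5 / 2 5 1 3 6 4 / 1 2 5 6 4 3 / 3 6 4 5 2 1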